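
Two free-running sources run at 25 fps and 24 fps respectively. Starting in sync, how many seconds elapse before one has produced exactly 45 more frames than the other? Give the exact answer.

The gap grows by |24 − 25| = 1 frame per second.
Time for a 45-frame gap: 45 ÷ (1) = 45 s.

45 seconds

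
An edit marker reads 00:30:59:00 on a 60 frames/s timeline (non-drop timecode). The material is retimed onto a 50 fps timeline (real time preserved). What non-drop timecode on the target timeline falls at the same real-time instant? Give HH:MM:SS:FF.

Source frame index: (0×3600 + 30×60 + 59) × 60 + 0 = 111540.
Real time: 111540 / (60) = 1859 s.
Target frame: (1859) × (50) = 92950.
At 50 labels/s: frame 92950 → 00:30:59:00.

00:30:59:00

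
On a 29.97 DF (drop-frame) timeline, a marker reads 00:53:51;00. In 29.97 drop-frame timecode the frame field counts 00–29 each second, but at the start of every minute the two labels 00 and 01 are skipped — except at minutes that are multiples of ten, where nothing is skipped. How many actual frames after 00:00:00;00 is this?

96834

As if non-drop at 30 labels/s: (0 × 3600 + 53 × 60 + 51) × 30 + 0 = 96930.
Minute boundaries passed: 53; those not divisible by 10: 53 − 5 = 48; dropped labels = 2 × 48 = 96.
Actual frame index = 96930 − 96 = 96834.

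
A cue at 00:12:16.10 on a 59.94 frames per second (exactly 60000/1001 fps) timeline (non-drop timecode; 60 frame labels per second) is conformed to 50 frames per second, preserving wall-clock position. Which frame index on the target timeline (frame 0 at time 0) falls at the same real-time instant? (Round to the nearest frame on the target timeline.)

Source frame index: (0×3600 + 12×60 + 16) × 60 + 10 = 44170.
Real time: 44170 / (60000/1001) = 4421417/6000 s.
Target frame: (4421417/6000) × (50) = 4421417/120 ≈ 36845.142 → 36845.

frame 36845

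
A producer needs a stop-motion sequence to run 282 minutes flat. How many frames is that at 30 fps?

507600 frames

282 min = 16920 s.
Frames = 16920 × 30 = 507600.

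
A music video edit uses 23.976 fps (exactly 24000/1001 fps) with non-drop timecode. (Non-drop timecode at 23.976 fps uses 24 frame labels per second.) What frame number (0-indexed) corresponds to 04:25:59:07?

383023

Total seconds to the label: (4 × 3600 + 25 × 60 + 59) = 15959.
Frame index = 15959 × 24 + 7 = 383023.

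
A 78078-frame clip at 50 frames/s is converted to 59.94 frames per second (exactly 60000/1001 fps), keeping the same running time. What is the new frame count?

Target frames = source frames × (target rate / source rate) = 78078 × (60000/1001)/(50) = 78078 × 1200/1001 = 93600.

93600 frames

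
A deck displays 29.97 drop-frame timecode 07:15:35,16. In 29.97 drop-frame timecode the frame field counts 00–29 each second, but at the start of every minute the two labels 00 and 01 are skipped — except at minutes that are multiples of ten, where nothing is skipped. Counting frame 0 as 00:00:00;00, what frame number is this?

Complete 10-minute blocks: 43, each 17982 frames → 773226.
Remaining 5 whole minutes in the current block: 1800 + 4 × 1798 = 8992 frames.
Within the current minute: 35 × 30 + 16 − 2 = 1064 (labels ;00/;01 skipped at this minute). Total = 773226 + 8992 + 1064 = 783282.

783282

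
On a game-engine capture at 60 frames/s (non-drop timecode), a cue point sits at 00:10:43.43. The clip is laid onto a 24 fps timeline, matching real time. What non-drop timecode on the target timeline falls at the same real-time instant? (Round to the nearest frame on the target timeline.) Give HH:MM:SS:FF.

00:10:43:17

Source frame index: (0×3600 + 10×60 + 43) × 60 + 43 = 38623.
Real time: 38623 / (60) = 38623/60 s.
Target frame: (38623/60) × (24) = 77246/5 ≈ 15449.200 → 15449.
At 24 labels/s: frame 15449 → 00:10:43:17.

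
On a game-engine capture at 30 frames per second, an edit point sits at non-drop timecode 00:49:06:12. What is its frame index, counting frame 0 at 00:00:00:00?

frame 88392

Total seconds to the label: (0 × 3600 + 49 × 60 + 6) = 2946.
Frame index = 2946 × 30 + 12 = 88392.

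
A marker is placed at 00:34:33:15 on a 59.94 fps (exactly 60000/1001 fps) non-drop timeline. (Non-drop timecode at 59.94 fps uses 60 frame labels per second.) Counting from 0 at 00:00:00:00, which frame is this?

Total seconds to the label: (0 × 3600 + 34 × 60 + 33) = 2073.
Frame index = 2073 × 60 + 15 = 124395.

frame 124395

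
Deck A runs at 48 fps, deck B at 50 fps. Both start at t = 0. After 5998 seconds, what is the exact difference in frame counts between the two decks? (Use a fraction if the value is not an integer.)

11996 frames

A emits 48 × 5998 = 287904 frames; B emits 50 × 5998 = 299900.
Difference = 11996 frames; B is ahead of A.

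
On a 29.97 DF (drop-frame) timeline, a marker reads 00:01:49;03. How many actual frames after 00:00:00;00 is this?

As if non-drop at 30 labels/s: (0 × 3600 + 1 × 60 + 49) × 30 + 3 = 3273.
Minute boundaries passed: 1; those not divisible by 10: 1 − 0 = 1; dropped labels = 2 × 1 = 2.
Actual frame index = 3273 − 2 = 3271.

3271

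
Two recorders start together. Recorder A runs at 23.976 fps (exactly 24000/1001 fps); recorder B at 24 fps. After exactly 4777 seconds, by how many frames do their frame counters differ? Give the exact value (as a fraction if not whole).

114648/1001 frames

A emits 24000/1001 × 4777 = 114648000/1001 frames; B emits 24 × 4777 = 114648.
Difference = 114648/1001 frames (≈ 114.5335); B is ahead of A.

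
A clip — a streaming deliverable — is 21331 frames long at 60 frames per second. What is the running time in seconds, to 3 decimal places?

Running time = 21331 × 1/60 = 21331/60 s ≈ 355.517 s.

355.517 seconds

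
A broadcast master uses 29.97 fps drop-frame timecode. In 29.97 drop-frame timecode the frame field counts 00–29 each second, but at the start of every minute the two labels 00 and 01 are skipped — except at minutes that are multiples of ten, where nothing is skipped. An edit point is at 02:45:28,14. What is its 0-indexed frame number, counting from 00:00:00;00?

Complete 10-minute blocks: 16, each 17982 frames → 287712.
Remaining 5 whole minutes in the current block: 1800 + 4 × 1798 = 8992 frames.
Within the current minute: 28 × 30 + 14 − 2 = 852 (labels ;00/;01 skipped at this minute). Total = 287712 + 8992 + 852 = 297556.

297556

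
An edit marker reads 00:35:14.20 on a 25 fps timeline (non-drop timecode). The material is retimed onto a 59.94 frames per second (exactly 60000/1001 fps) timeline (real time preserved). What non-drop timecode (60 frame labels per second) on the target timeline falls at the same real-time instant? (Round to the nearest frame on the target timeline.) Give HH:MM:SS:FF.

00:35:12:41

Source frame index: (0×3600 + 35×60 + 14) × 25 + 20 = 52870.
Real time: 52870 / (25) = 10574/5 s.
Target frame: (10574/5) × (60000/1001) = 126888000/1001 ≈ 126761.239 → 126761.
At 60 labels/s: frame 126761 → 00:35:12:41.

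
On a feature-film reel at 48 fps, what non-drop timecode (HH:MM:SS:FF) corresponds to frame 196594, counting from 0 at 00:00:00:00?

196594 ÷ 48 = 4095 full seconds, remainder 34 frames.
4095 s = 1 h 8 min 15 s.
Timecode: 01:08:15:34.

01:08:15:34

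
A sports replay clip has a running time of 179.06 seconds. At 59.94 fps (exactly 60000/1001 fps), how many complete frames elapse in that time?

10732 frames

Frames = 179.06 × 60000/1001 = 1534800/143 ≈ 10732.8671.
Complete frames: 10732.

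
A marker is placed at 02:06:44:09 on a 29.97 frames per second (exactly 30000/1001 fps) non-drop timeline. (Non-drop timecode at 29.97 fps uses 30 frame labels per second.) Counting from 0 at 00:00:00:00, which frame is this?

Total seconds to the label: (2 × 3600 + 6 × 60 + 44) = 7604.
Frame index = 7604 × 30 + 9 = 228129.

228129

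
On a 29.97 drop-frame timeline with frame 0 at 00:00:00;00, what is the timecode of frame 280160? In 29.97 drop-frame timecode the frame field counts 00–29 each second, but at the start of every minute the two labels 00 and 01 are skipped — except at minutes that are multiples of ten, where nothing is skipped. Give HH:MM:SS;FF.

Each 10-minute DF block holds 10 × 60 × 30 − 9 × 2 = 17982 frames. 280160 ÷ 17982 → 15 full blocks, remainder 10430.
Within the partial block the first minute is 1800 frames and each further minute 1798, so 5 further minute boundaries passed. Total skipped labels = 18 × 15 + 2 × 5 = 280.
Non-drop label index = 280160 + 280 = 280440; at 30 labels/s that is 02:35:48:00, i.e. DF 02:35:48;00.

02:35:48;00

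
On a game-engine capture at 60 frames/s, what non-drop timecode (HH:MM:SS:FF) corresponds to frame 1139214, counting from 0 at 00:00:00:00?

05:16:26:54

1139214 ÷ 60 = 18986 full seconds, remainder 54 frames.
18986 s = 5 h 16 min 26 s.
Timecode: 05:16:26:54.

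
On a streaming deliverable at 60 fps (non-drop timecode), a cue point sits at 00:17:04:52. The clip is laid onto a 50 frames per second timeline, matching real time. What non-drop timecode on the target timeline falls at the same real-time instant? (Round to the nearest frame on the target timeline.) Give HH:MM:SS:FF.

00:17:04:43

Source frame index: (0×3600 + 17×60 + 4) × 60 + 52 = 61492.
Real time: 61492 / (60) = 15373/15 s.
Target frame: (15373/15) × (50) = 153730/3 ≈ 51243.333 → 51243.
At 50 labels/s: frame 51243 → 00:17:04:43.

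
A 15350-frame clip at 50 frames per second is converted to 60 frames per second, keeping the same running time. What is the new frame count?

Target frames = source frames × (target rate / source rate) = 15350 × (60)/(50) = 15350 × 6/5 = 18420.

18420 frames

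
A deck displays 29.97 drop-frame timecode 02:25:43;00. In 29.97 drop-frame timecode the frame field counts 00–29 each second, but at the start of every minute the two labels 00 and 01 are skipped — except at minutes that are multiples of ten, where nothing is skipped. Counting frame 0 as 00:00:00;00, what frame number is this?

262028

As if non-drop at 30 labels/s: (2 × 3600 + 25 × 60 + 43) × 30 + 0 = 262290.
Minute boundaries passed: 145; those not divisible by 10: 145 − 14 = 131; dropped labels = 2 × 131 = 262.
Actual frame index = 262290 − 262 = 262028.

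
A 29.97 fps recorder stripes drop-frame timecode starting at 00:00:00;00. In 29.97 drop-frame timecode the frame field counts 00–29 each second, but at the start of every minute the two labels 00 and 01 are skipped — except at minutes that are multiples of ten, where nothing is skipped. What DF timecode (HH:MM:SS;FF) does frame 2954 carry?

00:01:38;16

Ten DF minutes hold 17982 frames, so frame 2954 lies in block 0 (frames 0–17981) with 2954 frames into that block.
The block's first minute is 1800 frames and the rest 1798 each; 2954 frames reaches minute 1, so 0 × 18 + 1 × 2 = 2 labels have been skipped so far.
Adding those back, label number 2954 + 2 = 2956 at 30 labels/s is 98 s + 16 f = 0 h 1 min 38 s frame 16, i.e. 00:01:38;16.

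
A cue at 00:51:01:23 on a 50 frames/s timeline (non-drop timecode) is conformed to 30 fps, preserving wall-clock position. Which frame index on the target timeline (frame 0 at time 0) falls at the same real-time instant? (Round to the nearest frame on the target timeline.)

frame 91844

Source frame index: (0×3600 + 51×60 + 1) × 50 + 23 = 153073.
Real time: 153073 / (50) = 153073/50 s.
Target frame: (153073/50) × (30) = 459219/5 ≈ 91843.800 → 91844.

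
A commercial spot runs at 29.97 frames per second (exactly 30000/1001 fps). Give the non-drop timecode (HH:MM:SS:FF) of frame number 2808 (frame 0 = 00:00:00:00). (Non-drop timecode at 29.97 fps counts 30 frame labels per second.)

2808 ÷ 30 = 93 full seconds, remainder 18 frames.
93 s = 0 h 1 min 33 s.
Timecode: 00:01:33:18.

00:01:33:18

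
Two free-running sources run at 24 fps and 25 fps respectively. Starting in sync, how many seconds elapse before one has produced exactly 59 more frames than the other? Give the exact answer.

59 seconds

The gap grows by |25 − 24| = 1 frame per second.
Time for a 59-frame gap: 59 ÷ (1) = 59 s.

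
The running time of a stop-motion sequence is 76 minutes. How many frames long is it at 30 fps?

76 min = 4560 s.
Frames = 4560 × 30 = 136800.

136800 frames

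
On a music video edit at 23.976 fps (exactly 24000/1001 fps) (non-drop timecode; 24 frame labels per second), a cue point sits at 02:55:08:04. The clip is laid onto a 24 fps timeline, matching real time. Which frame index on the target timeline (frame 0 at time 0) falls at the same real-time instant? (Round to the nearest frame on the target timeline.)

frame 252448

Source frame index: (2×3600 + 55×60 + 8) × 24 + 4 = 252196.
Real time: 252196 / (24000/1001) = 63112049/6000 s.
Target frame: (63112049/6000) × (24) = 63112049/250 ≈ 252448.196 → 252448.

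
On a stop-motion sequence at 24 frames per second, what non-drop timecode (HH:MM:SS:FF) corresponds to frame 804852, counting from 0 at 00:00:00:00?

804852 ÷ 24 = 33535 full seconds, remainder 12 frames.
33535 s = 9 h 18 min 55 s.
Timecode: 09:18:55:12.

09:18:55:12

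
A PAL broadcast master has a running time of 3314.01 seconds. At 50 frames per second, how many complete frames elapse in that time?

Frames = 3314.01 × 50 = 331401/2 ≈ 165700.5000.
Complete frames: 165700.

165700 frames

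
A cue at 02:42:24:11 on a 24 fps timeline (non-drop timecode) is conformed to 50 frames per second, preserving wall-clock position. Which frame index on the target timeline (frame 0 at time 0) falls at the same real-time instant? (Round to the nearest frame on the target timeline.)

Source frame index: (2×3600 + 42×60 + 24) × 24 + 11 = 233867.
Real time: 233867 / (24) = 233867/24 s.
Target frame: (233867/24) × (50) = 5846675/12 ≈ 487222.917 → 487223.

frame 487223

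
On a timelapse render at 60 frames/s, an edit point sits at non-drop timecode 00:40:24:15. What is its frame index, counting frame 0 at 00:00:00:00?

145455

Total seconds to the label: (0 × 3600 + 40 × 60 + 24) = 2424.
Frame index = 2424 × 60 + 15 = 145455.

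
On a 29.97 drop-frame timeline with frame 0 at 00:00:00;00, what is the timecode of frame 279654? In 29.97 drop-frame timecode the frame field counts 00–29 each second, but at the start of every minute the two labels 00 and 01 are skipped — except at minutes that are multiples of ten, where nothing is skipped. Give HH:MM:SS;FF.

02:35:31;04

Each 10-minute DF block holds 10 × 60 × 30 − 9 × 2 = 17982 frames. 279654 ÷ 17982 → 15 full blocks, remainder 9924.
Within the partial block the first minute is 1800 frames and each further minute 1798, so 5 further minute boundaries passed. Total skipped labels = 18 × 15 + 2 × 5 = 280.
Non-drop label index = 279654 + 280 = 279934; at 30 labels/s that is 02:35:31:04, i.e. DF 02:35:31;04.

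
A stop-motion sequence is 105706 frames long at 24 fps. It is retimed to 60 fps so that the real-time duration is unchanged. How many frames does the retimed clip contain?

Target frames = source frames × (target rate / source rate) = 105706 × (60)/(24) = 105706 × 5/2 = 264265.

264265 frames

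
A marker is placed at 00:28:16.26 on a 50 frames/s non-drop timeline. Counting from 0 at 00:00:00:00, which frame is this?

frame 84826

Total seconds to the label: (0 × 3600 + 28 × 60 + 16) = 1696.
Frame index = 1696 × 50 + 26 = 84826.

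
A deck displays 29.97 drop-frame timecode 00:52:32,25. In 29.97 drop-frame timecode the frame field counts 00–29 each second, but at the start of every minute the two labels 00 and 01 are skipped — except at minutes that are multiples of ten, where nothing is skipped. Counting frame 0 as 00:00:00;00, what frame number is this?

94491

As if non-drop at 30 labels/s: (0 × 3600 + 52 × 60 + 32) × 30 + 25 = 94585.
Minute boundaries passed: 52; those not divisible by 10: 52 − 5 = 47; dropped labels = 2 × 47 = 94.
Actual frame index = 94585 − 94 = 94491.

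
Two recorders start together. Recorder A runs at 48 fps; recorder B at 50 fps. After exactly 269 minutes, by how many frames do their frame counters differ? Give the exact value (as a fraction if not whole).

32280 frames

269 min = 16140 s.
A emits 48 × 16140 = 774720 frames; B emits 50 × 16140 = 807000.
Difference = 32280 frames; B is ahead of A.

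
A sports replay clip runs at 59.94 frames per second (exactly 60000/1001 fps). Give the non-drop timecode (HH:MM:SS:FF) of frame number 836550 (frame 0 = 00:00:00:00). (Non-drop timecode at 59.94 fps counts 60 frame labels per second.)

836550 ÷ 60 = 13942 full seconds, remainder 30 frames.
13942 s = 3 h 52 min 22 s.
Timecode: 03:52:22:30.

03:52:22:30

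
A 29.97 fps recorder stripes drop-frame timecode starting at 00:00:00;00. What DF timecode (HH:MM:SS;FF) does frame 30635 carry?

00:17:02;07

Each 10-minute DF block holds 10 × 60 × 30 − 9 × 2 = 17982 frames. 30635 ÷ 17982 → 1 full block, remainder 12653.
Within the partial block the first minute is 1800 frames and each further minute 1798, so 7 further minute boundaries passed. Total skipped labels = 18 × 1 + 2 × 7 = 32.
Non-drop label index = 30635 + 32 = 30667; at 30 labels/s that is 00:17:02:07, i.e. DF 00:17:02;07.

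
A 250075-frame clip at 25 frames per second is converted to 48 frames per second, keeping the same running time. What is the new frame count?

Target frames = source frames × (target rate / source rate) = 250075 × (48)/(25) = 250075 × 48/25 = 480144.

480144 frames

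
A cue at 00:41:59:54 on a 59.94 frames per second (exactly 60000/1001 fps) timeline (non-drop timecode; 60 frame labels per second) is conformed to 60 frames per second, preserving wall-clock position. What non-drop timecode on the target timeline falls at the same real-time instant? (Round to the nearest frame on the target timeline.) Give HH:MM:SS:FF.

Source frame index: (0×3600 + 41×60 + 59) × 60 + 54 = 151194.
Real time: 151194 / (60000/1001) = 25224199/10000 s.
Target frame: (25224199/10000) × (60) = 75672597/500 ≈ 151345.194 → 151345.
At 60 labels/s: frame 151345 → 00:42:02:25.

00:42:02:25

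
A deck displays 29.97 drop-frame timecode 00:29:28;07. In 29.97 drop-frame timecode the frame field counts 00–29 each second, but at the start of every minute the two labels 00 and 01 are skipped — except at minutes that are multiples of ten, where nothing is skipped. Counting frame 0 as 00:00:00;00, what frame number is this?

52993

Complete 10-minute blocks: 2, each 17982 frames → 35964.
Remaining 9 whole minutes in the current block: 1800 + 8 × 1798 = 16184 frames.
Within the current minute: 28 × 30 + 7 − 2 = 845 (labels ;00/;01 skipped at this minute). Total = 35964 + 16184 + 845 = 52993.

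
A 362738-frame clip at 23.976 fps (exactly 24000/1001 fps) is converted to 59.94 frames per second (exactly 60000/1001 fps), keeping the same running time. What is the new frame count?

906845 frames

Target frames = source frames × (target rate / source rate) = 362738 × (60000/1001)/(24000/1001) = 362738 × 5/2 = 906845.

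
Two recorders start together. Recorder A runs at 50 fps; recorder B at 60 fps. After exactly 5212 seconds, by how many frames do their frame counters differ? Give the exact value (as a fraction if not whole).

52120 frames

A emits 50 × 5212 = 260600 frames; B emits 60 × 5212 = 312720.
Difference = 52120 frames; B is ahead of A.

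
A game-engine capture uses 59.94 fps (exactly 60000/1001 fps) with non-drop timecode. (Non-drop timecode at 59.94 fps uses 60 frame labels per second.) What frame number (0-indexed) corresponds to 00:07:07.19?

25639

Total seconds to the label: (0 × 3600 + 7 × 60 + 7) = 427.
Frame index = 427 × 60 + 19 = 25639.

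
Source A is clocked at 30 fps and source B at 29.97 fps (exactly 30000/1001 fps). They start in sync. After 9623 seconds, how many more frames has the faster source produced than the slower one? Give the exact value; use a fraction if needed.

A emits 30 × 9623 = 288690 frames; B emits 30000/1001 × 9623 = 288690000/1001.
Difference = 288690/1001 frames (≈ 288.4016); B is behind A.

288690/1001 frames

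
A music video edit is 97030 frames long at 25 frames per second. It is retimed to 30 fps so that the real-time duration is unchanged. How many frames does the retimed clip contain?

Target frames = source frames × (target rate / source rate) = 97030 × (30)/(25) = 97030 × 6/5 = 116436.

116436 frames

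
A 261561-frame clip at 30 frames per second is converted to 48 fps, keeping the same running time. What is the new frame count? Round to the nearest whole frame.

Frames at target rate = 261561 × (48) / (30) = 2092488/5 ≈ 418497.600.
Nearest whole frame: 418498.

418498 frames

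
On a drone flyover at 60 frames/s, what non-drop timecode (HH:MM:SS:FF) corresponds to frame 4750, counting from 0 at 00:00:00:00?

4750 ÷ 60 = 79 full seconds, remainder 10 frames.
79 s = 0 h 1 min 19 s.
Timecode: 00:01:19:10.

00:01:19:10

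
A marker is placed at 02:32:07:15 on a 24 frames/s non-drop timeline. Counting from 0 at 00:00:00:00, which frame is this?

Total seconds to the label: (2 × 3600 + 32 × 60 + 7) = 9127.
Frame index = 9127 × 24 + 15 = 219063.

219063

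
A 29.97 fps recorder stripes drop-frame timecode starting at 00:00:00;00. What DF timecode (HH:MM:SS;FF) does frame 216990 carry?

Ten DF minutes hold 17982 frames, so frame 216990 lies in block 12 (frames 215784–233765) with 1206 frames into that block.
The block's first minute is 1800 frames and the rest 1798 each; 1206 frames reaches minute 0, so 12 × 18 + 0 × 2 = 216 labels have been skipped so far.
Adding those back, label number 216990 + 216 = 217206 at 30 labels/s is 7240 s + 6 f = 2 h 0 min 40 s frame 6, i.e. 02:00:40;06.

02:00:40;06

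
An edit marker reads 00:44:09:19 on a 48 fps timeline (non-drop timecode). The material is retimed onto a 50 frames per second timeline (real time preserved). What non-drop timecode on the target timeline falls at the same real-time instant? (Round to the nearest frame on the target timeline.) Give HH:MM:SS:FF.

Source frame index: (0×3600 + 44×60 + 9) × 48 + 19 = 127171.
Real time: 127171 / (48) = 127171/48 s.
Target frame: (127171/48) × (50) = 3179275/24 ≈ 132469.792 → 132470.
At 50 labels/s: frame 132470 → 00:44:09:20.

00:44:09:20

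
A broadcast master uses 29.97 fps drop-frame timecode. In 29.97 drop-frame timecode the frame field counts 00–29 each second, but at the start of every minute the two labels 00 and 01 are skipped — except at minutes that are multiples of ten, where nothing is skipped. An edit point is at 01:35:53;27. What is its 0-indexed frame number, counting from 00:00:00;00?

As if non-drop at 30 labels/s: (1 × 3600 + 35 × 60 + 53) × 30 + 27 = 172617.
Minute boundaries passed: 95; those not divisible by 10: 95 − 9 = 86; dropped labels = 2 × 86 = 172.
Actual frame index = 172617 − 172 = 172445.

172445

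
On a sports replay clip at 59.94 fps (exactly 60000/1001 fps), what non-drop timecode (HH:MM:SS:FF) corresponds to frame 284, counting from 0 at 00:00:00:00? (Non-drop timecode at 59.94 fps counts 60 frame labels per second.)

00:00:04:44

284 ÷ 60 = 4 full seconds, remainder 44 frames.
4 s = 0 h 0 min 4 s.
Timecode: 00:00:04:44.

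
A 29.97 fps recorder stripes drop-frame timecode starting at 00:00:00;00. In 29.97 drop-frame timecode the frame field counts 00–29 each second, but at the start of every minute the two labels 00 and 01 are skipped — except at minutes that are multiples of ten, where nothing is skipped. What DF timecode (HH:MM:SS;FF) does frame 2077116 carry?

Each 10-minute DF block holds 10 × 60 × 30 − 9 × 2 = 17982 frames. 2077116 ÷ 17982 → 115 full blocks, remainder 9186.
Within the partial block the first minute is 1800 frames and each further minute 1798, so 5 further minute boundaries passed. Total skipped labels = 18 × 115 + 2 × 5 = 2080.
Non-drop label index = 2077116 + 2080 = 2079196; at 30 labels/s that is 19:15:06:16, i.e. DF 19:15:06;16.

19:15:06;16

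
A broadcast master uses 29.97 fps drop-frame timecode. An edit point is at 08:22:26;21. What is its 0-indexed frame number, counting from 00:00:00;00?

Complete 10-minute blocks: 50, each 17982 frames → 899100.
Remaining 2 whole minutes in the current block: 1800 + 1 × 1798 = 3598 frames.
Within the current minute: 26 × 30 + 21 − 2 = 799 (labels ;00/;01 skipped at this minute). Total = 899100 + 3598 + 799 = 903497.

903497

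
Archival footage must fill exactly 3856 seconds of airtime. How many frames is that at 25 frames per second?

Frames = 3856 × 25 = 96400.

96400 frames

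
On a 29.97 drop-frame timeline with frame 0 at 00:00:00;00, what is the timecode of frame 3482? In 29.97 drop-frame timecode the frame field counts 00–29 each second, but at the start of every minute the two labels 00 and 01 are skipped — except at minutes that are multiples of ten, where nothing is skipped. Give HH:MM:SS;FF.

00:01:56;04

Each 10-minute DF block holds 10 × 60 × 30 − 9 × 2 = 17982 frames. 3482 ÷ 17982 → 0 full blocks, remainder 3482.
Within the partial block the first minute is 1800 frames and each further minute 1798, so 1 further minute boundary passed. Total skipped labels = 18 × 0 + 2 × 1 = 2.
Non-drop label index = 3482 + 2 = 3484; at 30 labels/s that is 00:01:56:04, i.e. DF 00:01:56;04.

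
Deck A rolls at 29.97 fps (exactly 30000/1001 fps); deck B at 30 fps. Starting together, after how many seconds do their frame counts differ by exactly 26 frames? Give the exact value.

13013/15 seconds

The gap grows by |30 − 30000/1001| = 30/1001 frames per second.
Time for a 26-frame gap: 26 ÷ (30/1001) = 13013/15 s.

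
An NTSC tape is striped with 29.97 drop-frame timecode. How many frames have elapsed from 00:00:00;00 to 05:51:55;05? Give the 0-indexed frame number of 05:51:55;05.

As if non-drop at 30 labels/s: (5 × 3600 + 51 × 60 + 55) × 30 + 5 = 633455.
Minute boundaries passed: 351; those not divisible by 10: 351 − 35 = 316; dropped labels = 2 × 316 = 632.
Actual frame index = 633455 − 632 = 632823.

632823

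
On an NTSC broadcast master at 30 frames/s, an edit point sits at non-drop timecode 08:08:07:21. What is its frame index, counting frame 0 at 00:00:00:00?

frame 878631

Total seconds to the label: (8 × 3600 + 8 × 60 + 7) = 29287.
Frame index = 29287 × 30 + 21 = 878631.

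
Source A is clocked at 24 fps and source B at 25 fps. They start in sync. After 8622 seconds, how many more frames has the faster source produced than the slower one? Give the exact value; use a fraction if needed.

8622 frames

A emits 24 × 8622 = 206928 frames; B emits 25 × 8622 = 215550.
Difference = 8622 frames; B is ahead of A.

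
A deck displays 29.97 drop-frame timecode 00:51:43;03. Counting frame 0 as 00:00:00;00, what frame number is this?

93001

Complete 10-minute blocks: 5, each 17982 frames → 89910.
Remaining 1 whole minute in the current block: 1800 + 0 × 1798 = 1800 frames.
Within the current minute: 43 × 30 + 3 − 2 = 1291 (labels ;00/;01 skipped at this minute). Total = 89910 + 1800 + 1291 = 93001.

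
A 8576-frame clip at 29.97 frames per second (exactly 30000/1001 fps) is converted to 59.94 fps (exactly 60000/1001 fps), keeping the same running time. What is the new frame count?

Target frames = source frames × (target rate / source rate) = 8576 × (60000/1001)/(30000/1001) = 8576 × 2 = 17152.

17152 frames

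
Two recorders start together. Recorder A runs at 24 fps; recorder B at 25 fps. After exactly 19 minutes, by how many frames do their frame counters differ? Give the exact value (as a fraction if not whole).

19 min = 1140 s.
A emits 24 × 1140 = 27360 frames; B emits 25 × 1140 = 28500.
Difference = 1140 frames; B is ahead of A.

1140 frames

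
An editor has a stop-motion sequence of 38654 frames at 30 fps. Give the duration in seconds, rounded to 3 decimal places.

1288.467 seconds

Running time = 38654 × 1/30 = 19327/15 s ≈ 1288.467 s.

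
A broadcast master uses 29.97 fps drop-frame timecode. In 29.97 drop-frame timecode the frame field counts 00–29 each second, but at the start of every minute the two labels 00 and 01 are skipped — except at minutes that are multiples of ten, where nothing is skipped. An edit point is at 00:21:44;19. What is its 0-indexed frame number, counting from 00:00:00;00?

39101

Complete 10-minute blocks: 2, each 17982 frames → 35964.
Remaining 1 whole minute in the current block: 1800 + 0 × 1798 = 1800 frames.
Within the current minute: 44 × 30 + 19 − 2 = 1337 (labels ;00/;01 skipped at this minute). Total = 35964 + 1800 + 1337 = 39101.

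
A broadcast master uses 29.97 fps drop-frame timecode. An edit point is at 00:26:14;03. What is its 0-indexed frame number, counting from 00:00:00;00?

47175

As if non-drop at 30 labels/s: (0 × 3600 + 26 × 60 + 14) × 30 + 3 = 47223.
Minute boundaries passed: 26; those not divisible by 10: 26 − 2 = 24; dropped labels = 2 × 24 = 48.
Actual frame index = 47223 − 48 = 47175.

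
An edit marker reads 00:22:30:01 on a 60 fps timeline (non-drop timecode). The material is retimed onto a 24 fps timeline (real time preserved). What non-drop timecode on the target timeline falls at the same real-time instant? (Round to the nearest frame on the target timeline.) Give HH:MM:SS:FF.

00:22:30:00

Source frame index: (0×3600 + 22×60 + 30) × 60 + 1 = 81001.
Real time: 81001 / (60) = 81001/60 s.
Target frame: (81001/60) × (24) = 162002/5 ≈ 32400.400 → 32400.
At 24 labels/s: frame 32400 → 00:22:30:00.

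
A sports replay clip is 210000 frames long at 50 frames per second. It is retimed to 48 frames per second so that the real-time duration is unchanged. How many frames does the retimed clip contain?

Target frames = source frames × (target rate / source rate) = 210000 × (48)/(50) = 210000 × 24/25 = 201600.

201600 frames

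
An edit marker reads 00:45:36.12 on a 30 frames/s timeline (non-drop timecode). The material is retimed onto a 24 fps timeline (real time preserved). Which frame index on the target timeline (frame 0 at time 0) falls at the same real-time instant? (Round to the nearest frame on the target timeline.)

Source frame index: (0×3600 + 45×60 + 36) × 30 + 12 = 82092.
Real time: 82092 / (30) = 13682/5 s.
Target frame: (13682/5) × (24) = 328368/5 ≈ 65673.600 → 65674.

frame 65674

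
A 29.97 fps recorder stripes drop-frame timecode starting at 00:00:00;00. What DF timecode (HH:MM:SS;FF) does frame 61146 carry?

00:34:00;08

Ten DF minutes hold 17982 frames, so frame 61146 lies in block 3 (frames 53946–71927) with 7200 frames into that block.
The block's first minute is 1800 frames and the rest 1798 each; 7200 frames reaches minute 4, so 3 × 18 + 4 × 2 = 62 labels have been skipped so far.
Adding those back, label number 61146 + 62 = 61208 at 30 labels/s is 2040 s + 8 f = 0 h 34 min 0 s frame 8, i.e. 00:34:00;08.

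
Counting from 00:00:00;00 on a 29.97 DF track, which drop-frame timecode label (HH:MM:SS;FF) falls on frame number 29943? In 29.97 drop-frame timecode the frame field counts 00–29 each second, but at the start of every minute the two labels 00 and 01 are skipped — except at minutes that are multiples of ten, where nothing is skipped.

00:16:39;03

Each 10-minute DF block holds 10 × 60 × 30 − 9 × 2 = 17982 frames. 29943 ÷ 17982 → 1 full block, remainder 11961.
Within the partial block the first minute is 1800 frames and each further minute 1798, so 6 further minute boundaries passed. Total skipped labels = 18 × 1 + 2 × 6 = 30.
Non-drop label index = 29943 + 30 = 29973; at 30 labels/s that is 00:16:39:03, i.e. DF 00:16:39;03.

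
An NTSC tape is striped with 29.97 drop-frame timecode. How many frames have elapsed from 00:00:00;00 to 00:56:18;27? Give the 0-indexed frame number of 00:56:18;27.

101265

Complete 10-minute blocks: 5, each 17982 frames → 89910.
Remaining 6 whole minutes in the current block: 1800 + 5 × 1798 = 10790 frames.
Within the current minute: 18 × 30 + 27 − 2 = 565 (labels ;00/;01 skipped at this minute). Total = 89910 + 10790 + 565 = 101265.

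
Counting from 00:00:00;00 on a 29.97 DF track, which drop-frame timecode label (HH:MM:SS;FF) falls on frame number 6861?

00:03:48;27

Ten DF minutes hold 17982 frames, so frame 6861 lies in block 0 (frames 0–17981) with 6861 frames into that block.
The block's first minute is 1800 frames and the rest 1798 each; 6861 frames reaches minute 3, so 0 × 18 + 3 × 2 = 6 labels have been skipped so far.
Adding those back, label number 6861 + 6 = 6867 at 30 labels/s is 228 s + 27 f = 0 h 3 min 48 s frame 27, i.e. 00:03:48;27.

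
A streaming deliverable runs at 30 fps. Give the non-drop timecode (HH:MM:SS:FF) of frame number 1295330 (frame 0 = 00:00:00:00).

1295330 ÷ 30 = 43177 full seconds, remainder 20 frames.
43177 s = 11 h 59 min 37 s.
Timecode: 11:59:37:20.

11:59:37:20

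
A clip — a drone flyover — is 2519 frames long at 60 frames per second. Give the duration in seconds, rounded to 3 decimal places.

41.983 seconds

Running time = 2519 × 1/60 = 2519/60 s ≈ 41.983 s.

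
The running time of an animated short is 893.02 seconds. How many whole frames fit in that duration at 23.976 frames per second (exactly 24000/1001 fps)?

Frames = 893.02 × 24000/1001 = 21432480/1001 ≈ 21411.0689.
Complete frames: 21411.

21411 frames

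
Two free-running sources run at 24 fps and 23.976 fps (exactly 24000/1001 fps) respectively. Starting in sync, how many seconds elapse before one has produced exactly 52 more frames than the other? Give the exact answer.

13013/6 seconds

The gap grows by |24000/1001 − 24| = 24/1001 frames per second.
Time for a 52-frame gap: 52 ÷ (24/1001) = 13013/6 s.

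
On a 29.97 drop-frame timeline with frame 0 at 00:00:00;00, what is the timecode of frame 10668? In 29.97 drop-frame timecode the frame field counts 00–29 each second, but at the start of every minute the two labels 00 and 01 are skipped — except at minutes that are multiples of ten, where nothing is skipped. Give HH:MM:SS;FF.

Ten DF minutes hold 17982 frames, so frame 10668 lies in block 0 (frames 0–17981) with 10668 frames into that block.
The block's first minute is 1800 frames and the rest 1798 each; 10668 frames reaches minute 5, so 0 × 18 + 5 × 2 = 10 labels have been skipped so far.
Adding those back, label number 10668 + 10 = 10678 at 30 labels/s is 355 s + 28 f = 0 h 5 min 55 s frame 28, i.e. 00:05:55;28.

00:05:55;28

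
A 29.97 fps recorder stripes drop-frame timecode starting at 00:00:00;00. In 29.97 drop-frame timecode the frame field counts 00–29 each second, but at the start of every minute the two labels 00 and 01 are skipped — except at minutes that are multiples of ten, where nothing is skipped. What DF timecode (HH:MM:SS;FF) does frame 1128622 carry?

Each 10-minute DF block holds 10 × 60 × 30 − 9 × 2 = 17982 frames. 1128622 ÷ 17982 → 62 full blocks, remainder 13738.
Within the partial block the first minute is 1800 frames and each further minute 1798, so 7 further minute boundaries passed. Total skipped labels = 18 × 62 + 2 × 7 = 1130.
Non-drop label index = 1128622 + 1130 = 1129752; at 30 labels/s that is 10:27:38:12, i.e. DF 10:27:38;12.

10:27:38;12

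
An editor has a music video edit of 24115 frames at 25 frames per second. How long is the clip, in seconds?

964.6 seconds

Running time = 24115 / (25) = 964.6 s.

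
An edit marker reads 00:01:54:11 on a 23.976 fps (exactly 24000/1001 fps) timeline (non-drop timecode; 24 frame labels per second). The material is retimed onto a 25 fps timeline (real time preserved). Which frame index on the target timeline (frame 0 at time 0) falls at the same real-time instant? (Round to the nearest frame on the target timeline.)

Source frame index: (0×3600 + 1×60 + 54) × 24 + 11 = 2747.
Real time: 2747 / (24000/1001) = 2749747/24000 s.
Target frame: (2749747/24000) × (25) = 2749747/960 ≈ 2864.320 → 2864.

frame 2864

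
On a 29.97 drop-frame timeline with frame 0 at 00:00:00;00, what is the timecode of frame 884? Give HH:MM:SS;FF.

Ten DF minutes hold 17982 frames, so frame 884 lies in block 0 (frames 0–17981) with 884 frames into that block.
The block's first minute is 1800 frames and the rest 1798 each; 884 frames reaches minute 0, so 0 × 18 + 0 × 2 = 0 labels have been skipped so far.
Adding those back, label number 884 + 0 = 884 at 30 labels/s is 29 s + 14 f = 0 h 0 min 29 s frame 14, i.e. 00:00:29;14.

00:00:29;14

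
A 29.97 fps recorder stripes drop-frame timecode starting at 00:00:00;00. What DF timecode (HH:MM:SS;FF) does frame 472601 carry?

04:22:49;03

Each 10-minute DF block holds 10 × 60 × 30 − 9 × 2 = 17982 frames. 472601 ÷ 17982 → 26 full blocks, remainder 5069.
Within the partial block the first minute is 1800 frames and each further minute 1798, so 2 further minute boundaries passed. Total skipped labels = 18 × 26 + 2 × 2 = 472.
Non-drop label index = 472601 + 472 = 473073; at 30 labels/s that is 04:22:49:03, i.e. DF 04:22:49;03.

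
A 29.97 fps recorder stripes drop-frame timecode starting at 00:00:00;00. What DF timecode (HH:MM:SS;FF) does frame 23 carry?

00:00:00;23

Each 10-minute DF block holds 10 × 60 × 30 − 9 × 2 = 17982 frames. 23 ÷ 17982 → 0 full blocks, remainder 23.
Within the partial block the first minute is 1800 frames and each further minute 1798, so 0 further minute boundaries passed. Total skipped labels = 18 × 0 + 2 × 0 = 0.
Non-drop label index = 23 + 0 = 23; at 30 labels/s that is 00:00:00:23, i.e. DF 00:00:00;23.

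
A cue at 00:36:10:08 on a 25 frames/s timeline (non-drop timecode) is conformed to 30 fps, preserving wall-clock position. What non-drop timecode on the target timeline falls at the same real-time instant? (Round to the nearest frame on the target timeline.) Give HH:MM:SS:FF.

00:36:10:10

Source frame index: (0×3600 + 36×60 + 10) × 25 + 8 = 54258.
Real time: 54258 / (25) = 54258/25 s.
Target frame: (54258/25) × (30) = 325548/5 ≈ 65109.600 → 65110.
At 30 labels/s: frame 65110 → 00:36:10:10.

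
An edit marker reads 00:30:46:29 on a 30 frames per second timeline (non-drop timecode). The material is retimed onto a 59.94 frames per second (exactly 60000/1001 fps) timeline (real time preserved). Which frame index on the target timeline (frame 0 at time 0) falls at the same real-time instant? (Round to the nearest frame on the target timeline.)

frame 110707

Source frame index: (0×3600 + 30×60 + 46) × 30 + 29 = 55409.
Real time: 55409 / (30) = 55409/30 s.
Target frame: (55409/30) × (60000/1001) = 110818000/1001 ≈ 110707.293 → 110707.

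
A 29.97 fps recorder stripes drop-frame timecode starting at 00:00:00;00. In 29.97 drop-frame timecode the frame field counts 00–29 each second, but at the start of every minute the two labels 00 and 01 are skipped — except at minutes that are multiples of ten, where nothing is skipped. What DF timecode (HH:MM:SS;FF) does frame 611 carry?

00:00:20;11

Ten DF minutes hold 17982 frames, so frame 611 lies in block 0 (frames 0–17981) with 611 frames into that block.
The block's first minute is 1800 frames and the rest 1798 each; 611 frames reaches minute 0, so 0 × 18 + 0 × 2 = 0 labels have been skipped so far.
Adding those back, label number 611 + 0 = 611 at 30 labels/s is 20 s + 11 f = 0 h 0 min 20 s frame 11, i.e. 00:00:20;11.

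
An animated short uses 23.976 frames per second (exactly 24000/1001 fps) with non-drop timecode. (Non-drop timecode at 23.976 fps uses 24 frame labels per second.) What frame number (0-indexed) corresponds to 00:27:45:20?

Total seconds to the label: (0 × 3600 + 27 × 60 + 45) = 1665.
Frame index = 1665 × 24 + 20 = 39980.

frame 39980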